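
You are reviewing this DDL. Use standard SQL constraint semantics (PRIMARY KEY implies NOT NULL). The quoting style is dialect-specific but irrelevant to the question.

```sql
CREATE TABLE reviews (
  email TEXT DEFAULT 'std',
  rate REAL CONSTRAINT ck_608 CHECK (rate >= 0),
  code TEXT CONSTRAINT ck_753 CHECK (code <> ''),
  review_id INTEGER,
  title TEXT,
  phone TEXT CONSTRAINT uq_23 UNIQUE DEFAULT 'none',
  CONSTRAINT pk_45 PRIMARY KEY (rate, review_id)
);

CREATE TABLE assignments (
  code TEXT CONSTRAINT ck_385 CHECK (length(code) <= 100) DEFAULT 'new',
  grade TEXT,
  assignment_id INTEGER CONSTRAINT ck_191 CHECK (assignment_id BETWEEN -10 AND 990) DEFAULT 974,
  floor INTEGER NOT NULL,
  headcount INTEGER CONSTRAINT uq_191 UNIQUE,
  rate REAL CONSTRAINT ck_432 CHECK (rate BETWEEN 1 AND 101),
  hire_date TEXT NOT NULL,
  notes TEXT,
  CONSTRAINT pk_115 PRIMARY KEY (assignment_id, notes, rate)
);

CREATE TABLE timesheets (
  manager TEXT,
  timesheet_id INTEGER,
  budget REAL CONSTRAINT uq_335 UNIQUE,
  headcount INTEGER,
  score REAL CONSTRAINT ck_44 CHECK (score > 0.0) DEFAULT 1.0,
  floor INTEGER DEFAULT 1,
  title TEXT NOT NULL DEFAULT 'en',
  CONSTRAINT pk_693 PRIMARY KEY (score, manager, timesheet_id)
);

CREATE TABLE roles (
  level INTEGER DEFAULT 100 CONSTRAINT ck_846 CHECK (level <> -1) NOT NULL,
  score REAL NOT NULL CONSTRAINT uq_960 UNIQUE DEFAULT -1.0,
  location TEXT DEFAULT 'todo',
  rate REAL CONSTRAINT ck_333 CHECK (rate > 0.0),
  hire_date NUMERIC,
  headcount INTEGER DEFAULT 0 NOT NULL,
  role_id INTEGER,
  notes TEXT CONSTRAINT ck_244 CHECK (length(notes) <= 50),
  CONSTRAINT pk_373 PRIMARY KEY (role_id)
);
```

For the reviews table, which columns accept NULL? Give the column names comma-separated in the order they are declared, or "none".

email, code, title, phone

- email: DEFAULT only fills an omitted column; an explicit NULL is still allowed → nullable.
- rate: part of the PRIMARY KEY, which implies NOT NULL → not nullable.
- code: CHECK does not forbid NULL (a CHECK constraint passes when its expression is NULL) → nullable.
- review_id: part of the PRIMARY KEY, which implies NOT NULL → not nullable.
- title: no NOT NULL constraint applies → nullable.
- phone: UNIQUE does not imply NOT NULL → nullable.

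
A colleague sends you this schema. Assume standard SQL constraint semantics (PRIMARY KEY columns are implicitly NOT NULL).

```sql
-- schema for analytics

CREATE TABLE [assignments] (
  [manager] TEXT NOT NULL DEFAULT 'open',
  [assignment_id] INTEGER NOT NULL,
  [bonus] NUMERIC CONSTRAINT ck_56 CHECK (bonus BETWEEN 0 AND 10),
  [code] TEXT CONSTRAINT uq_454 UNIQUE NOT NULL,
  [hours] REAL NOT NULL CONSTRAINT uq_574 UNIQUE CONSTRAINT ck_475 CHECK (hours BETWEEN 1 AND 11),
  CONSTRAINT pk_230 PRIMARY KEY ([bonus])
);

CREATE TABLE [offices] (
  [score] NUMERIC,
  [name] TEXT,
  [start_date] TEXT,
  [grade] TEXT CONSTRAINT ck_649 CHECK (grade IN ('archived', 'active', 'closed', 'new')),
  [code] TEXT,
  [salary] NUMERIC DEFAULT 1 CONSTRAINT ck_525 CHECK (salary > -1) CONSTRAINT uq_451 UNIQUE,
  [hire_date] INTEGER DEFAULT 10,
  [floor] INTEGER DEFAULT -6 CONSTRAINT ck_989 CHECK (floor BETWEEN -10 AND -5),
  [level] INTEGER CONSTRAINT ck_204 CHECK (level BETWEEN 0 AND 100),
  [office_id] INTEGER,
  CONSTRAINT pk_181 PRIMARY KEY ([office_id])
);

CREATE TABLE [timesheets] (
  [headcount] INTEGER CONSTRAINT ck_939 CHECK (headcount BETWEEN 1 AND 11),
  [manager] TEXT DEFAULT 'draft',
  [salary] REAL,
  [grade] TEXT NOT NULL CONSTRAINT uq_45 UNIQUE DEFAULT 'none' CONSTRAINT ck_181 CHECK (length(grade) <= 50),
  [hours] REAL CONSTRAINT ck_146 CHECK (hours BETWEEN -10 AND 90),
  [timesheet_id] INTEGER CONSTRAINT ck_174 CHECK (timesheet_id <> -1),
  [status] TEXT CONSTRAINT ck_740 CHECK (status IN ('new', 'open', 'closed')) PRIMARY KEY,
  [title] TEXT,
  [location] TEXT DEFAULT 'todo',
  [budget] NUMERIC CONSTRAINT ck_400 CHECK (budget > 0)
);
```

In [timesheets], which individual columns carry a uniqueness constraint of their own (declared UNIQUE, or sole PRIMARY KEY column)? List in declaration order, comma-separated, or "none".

- headcount: no UNIQUE or single-column PK constraint.
- manager: no UNIQUE or single-column PK constraint.
- salary: no UNIQUE or single-column PK constraint.
- grade: declared UNIQUE → unique.
- hours: no UNIQUE or single-column PK constraint.
- timesheet_id: no UNIQUE or single-column PK constraint.
- status: single-column PRIMARY KEY → unique.
- title: no UNIQUE or single-column PK constraint.
- location: no UNIQUE or single-column PK constraint.
- budget: no UNIQUE or single-column PK constraint.

grade, status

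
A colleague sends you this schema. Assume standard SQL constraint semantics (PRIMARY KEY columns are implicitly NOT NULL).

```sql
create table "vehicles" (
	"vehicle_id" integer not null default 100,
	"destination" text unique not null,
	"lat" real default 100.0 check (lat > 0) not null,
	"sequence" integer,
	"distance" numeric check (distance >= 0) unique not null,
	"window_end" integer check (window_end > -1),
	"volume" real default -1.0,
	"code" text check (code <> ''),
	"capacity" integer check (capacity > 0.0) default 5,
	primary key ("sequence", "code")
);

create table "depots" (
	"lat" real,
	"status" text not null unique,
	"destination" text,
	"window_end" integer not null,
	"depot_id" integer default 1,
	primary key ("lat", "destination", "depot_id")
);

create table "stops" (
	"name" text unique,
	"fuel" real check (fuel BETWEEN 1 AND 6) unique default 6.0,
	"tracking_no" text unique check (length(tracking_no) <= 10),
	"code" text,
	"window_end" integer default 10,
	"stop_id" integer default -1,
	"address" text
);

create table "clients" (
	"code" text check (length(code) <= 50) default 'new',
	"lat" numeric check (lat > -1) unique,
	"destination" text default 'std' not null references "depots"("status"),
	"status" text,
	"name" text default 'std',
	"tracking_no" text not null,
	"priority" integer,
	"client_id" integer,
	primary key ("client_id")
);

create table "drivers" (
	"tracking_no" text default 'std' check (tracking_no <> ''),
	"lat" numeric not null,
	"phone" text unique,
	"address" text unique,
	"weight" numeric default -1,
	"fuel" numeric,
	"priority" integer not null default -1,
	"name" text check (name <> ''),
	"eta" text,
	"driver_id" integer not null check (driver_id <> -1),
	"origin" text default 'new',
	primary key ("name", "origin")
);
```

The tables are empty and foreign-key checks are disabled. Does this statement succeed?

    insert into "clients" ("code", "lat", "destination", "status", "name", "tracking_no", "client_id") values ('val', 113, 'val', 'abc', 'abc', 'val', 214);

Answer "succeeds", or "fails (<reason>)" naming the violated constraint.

NOT NULL columns: client_id is supplied; destination is supplied; tracking_no is supplied.
CHECK constraints: 'val' satisfies (length(code) <= 50); 113 satisfies (lat > -1).
No constraint is violated.

succeeds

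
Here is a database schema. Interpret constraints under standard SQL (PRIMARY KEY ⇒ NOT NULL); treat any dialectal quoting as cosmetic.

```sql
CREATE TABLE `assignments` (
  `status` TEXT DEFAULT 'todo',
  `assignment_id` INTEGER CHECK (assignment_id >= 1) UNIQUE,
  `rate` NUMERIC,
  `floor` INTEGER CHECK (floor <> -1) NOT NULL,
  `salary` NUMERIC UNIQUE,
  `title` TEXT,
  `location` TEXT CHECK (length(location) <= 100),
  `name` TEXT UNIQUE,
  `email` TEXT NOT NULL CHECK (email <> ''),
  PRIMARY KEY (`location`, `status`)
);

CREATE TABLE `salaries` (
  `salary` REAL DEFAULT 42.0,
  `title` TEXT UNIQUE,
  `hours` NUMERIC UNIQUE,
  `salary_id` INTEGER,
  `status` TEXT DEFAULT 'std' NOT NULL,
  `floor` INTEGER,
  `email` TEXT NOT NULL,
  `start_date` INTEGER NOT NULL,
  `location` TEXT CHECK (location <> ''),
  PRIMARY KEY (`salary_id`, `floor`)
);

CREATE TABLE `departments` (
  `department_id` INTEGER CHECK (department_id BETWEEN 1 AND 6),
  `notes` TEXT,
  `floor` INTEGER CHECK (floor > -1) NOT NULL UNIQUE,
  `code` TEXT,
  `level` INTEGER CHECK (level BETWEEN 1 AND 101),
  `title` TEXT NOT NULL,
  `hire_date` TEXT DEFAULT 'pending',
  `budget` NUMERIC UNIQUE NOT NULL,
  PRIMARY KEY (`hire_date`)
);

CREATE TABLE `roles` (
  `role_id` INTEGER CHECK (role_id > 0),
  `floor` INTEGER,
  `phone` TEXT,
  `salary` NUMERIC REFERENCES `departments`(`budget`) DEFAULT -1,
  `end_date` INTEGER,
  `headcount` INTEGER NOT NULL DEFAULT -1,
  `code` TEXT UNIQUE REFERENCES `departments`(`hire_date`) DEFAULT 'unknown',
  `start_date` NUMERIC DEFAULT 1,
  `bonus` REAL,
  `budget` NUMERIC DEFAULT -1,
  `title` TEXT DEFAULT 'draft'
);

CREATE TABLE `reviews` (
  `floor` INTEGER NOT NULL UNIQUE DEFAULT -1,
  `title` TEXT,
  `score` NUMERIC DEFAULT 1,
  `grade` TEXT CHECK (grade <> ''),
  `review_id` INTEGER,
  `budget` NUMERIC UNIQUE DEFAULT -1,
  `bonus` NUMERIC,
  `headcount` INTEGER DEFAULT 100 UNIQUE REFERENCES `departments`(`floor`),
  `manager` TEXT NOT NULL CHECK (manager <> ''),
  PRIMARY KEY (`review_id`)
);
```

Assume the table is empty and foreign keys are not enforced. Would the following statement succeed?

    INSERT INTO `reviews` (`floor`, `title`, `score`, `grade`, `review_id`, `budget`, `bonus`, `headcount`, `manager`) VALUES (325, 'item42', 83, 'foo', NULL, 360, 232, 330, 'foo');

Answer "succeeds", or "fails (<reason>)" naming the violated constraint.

fails (NOT NULL on review_id)

review_id is explicitly set to NULL, but review_id is part of the PRIMARY KEY (implied NOT NULL).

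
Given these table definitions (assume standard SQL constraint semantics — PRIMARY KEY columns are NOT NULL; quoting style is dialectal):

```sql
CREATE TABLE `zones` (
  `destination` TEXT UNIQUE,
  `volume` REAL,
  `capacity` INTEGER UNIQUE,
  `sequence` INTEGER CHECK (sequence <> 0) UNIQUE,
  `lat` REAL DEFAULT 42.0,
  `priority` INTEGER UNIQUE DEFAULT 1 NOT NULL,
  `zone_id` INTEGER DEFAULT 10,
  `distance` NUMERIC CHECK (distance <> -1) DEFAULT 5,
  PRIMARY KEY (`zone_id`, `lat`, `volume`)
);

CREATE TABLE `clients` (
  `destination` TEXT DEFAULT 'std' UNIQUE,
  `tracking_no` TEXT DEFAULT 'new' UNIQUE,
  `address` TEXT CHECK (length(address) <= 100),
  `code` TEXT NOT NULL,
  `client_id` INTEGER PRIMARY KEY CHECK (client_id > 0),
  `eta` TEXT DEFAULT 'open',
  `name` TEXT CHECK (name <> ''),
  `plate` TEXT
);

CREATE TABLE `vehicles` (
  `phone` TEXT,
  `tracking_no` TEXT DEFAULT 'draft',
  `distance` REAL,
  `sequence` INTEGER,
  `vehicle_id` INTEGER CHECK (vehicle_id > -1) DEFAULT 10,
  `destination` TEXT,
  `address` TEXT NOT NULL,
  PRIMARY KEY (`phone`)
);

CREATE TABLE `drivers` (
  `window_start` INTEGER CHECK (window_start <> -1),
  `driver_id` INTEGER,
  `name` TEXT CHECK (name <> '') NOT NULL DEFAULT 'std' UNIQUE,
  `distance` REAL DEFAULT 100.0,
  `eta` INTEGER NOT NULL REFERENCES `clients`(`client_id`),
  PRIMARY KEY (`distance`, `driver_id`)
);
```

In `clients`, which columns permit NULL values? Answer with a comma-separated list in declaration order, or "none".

- destination: UNIQUE does not imply NOT NULL → nullable.
- tracking_no: UNIQUE does not imply NOT NULL → nullable.
- address: CHECK does not forbid NULL (a CHECK constraint passes when its expression is NULL) → nullable.
- code: declared NOT NULL → not nullable.
- client_id: part of the PRIMARY KEY, which implies NOT NULL → not nullable.
- eta: DEFAULT only fills an omitted column; an explicit NULL is still allowed → nullable.
- name: CHECK does not forbid NULL (a CHECK constraint passes when its expression is NULL) → nullable.
- plate: no NOT NULL constraint applies → nullable.

destination, tracking_no, address, eta, name, plate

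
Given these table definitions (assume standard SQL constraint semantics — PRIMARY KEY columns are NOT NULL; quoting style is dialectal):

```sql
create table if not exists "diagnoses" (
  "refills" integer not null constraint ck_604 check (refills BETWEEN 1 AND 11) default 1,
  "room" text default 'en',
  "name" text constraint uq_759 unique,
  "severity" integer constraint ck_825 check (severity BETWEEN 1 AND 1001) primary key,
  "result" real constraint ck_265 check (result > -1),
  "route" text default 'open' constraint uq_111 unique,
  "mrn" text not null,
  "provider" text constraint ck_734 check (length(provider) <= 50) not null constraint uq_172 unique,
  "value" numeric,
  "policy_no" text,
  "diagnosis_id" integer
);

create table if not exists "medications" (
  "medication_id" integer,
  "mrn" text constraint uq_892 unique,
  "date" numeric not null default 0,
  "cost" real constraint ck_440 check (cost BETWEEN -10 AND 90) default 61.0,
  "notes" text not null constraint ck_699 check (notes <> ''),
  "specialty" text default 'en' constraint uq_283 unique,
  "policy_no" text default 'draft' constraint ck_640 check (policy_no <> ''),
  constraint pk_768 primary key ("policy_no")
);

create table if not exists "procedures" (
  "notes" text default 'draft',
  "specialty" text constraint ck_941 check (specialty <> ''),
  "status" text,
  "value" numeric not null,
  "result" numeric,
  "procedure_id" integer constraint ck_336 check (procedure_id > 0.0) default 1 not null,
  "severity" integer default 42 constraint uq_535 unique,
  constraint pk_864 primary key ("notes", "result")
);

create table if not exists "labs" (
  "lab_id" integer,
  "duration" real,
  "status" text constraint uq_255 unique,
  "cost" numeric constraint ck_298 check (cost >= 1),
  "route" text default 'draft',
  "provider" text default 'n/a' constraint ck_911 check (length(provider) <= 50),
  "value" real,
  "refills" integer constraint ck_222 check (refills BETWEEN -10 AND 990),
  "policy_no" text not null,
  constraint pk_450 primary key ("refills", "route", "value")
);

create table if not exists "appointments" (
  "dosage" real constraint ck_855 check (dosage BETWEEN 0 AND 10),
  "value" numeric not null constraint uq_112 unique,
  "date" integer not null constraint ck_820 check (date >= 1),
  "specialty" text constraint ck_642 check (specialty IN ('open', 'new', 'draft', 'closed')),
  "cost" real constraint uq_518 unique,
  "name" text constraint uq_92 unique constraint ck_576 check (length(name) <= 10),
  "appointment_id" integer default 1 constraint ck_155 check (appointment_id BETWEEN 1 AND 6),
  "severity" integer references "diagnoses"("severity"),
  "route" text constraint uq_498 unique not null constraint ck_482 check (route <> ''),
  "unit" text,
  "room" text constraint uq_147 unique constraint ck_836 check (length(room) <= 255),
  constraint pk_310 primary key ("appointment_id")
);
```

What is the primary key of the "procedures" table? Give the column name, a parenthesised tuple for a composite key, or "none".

(notes, result)

A table-level PRIMARY KEY clause names 2 columns: notes, result.
This is a composite key — the combination is unique, not each column individually.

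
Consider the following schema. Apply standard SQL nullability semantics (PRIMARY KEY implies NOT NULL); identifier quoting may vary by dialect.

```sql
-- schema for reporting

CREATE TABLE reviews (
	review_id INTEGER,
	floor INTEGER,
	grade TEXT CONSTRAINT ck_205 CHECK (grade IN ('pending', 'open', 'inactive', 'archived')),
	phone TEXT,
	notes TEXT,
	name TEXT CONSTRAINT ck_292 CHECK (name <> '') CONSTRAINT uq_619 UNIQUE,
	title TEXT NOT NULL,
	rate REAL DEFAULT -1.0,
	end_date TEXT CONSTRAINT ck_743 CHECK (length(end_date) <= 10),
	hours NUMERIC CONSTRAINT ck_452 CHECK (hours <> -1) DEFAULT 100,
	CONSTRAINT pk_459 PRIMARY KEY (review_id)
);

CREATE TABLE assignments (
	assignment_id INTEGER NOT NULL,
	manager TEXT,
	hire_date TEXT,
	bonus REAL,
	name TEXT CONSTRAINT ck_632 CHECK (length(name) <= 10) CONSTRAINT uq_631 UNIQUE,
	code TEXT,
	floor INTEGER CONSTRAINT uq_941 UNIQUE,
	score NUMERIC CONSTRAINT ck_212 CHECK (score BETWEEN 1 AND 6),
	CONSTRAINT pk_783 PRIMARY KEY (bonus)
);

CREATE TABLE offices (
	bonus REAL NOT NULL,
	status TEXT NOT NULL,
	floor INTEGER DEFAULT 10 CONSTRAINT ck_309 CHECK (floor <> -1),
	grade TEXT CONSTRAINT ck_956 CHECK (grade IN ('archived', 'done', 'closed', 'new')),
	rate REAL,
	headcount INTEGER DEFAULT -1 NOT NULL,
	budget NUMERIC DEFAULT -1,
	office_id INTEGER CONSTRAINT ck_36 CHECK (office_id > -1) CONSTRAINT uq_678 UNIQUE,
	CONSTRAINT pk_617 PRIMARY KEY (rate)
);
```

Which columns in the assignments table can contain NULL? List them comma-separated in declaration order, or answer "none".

- assignment_id: declared NOT NULL → not nullable.
- manager: no NOT NULL constraint applies → nullable.
- hire_date: no NOT NULL constraint applies → nullable.
- bonus: part of the PRIMARY KEY, which implies NOT NULL → not nullable.
- name: CHECK does not forbid NULL (a CHECK constraint passes when its expression is NULL) → nullable.
- code: no NOT NULL constraint applies → nullable.
- floor: UNIQUE does not imply NOT NULL → nullable.
- score: CHECK does not forbid NULL (a CHECK constraint passes when its expression is NULL) → nullable.

manager, hire_date, name, code, floor, score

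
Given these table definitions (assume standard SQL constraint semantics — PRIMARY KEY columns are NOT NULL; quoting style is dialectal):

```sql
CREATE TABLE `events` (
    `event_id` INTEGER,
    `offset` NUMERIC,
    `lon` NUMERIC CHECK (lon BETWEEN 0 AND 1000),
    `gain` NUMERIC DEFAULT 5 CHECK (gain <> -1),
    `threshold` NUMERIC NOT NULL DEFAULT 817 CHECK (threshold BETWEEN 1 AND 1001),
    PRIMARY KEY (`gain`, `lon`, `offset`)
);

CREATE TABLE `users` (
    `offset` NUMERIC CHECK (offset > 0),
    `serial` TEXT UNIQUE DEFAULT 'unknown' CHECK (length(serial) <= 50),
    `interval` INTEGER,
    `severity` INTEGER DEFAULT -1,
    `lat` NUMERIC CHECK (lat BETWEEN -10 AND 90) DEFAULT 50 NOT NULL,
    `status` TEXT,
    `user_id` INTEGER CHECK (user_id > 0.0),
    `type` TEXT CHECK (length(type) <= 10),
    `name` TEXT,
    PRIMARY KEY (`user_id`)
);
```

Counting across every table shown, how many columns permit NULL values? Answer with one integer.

8

events: 1 nullable (event_id — PK (gain, lon, offset) and explicit NOT NULL columns excluded).
users: 7 nullable (offset, serial, interval, severity, status, type, name — PK (user_id) and explicit NOT NULL columns excluded).
Total: 1 + 7 = 8.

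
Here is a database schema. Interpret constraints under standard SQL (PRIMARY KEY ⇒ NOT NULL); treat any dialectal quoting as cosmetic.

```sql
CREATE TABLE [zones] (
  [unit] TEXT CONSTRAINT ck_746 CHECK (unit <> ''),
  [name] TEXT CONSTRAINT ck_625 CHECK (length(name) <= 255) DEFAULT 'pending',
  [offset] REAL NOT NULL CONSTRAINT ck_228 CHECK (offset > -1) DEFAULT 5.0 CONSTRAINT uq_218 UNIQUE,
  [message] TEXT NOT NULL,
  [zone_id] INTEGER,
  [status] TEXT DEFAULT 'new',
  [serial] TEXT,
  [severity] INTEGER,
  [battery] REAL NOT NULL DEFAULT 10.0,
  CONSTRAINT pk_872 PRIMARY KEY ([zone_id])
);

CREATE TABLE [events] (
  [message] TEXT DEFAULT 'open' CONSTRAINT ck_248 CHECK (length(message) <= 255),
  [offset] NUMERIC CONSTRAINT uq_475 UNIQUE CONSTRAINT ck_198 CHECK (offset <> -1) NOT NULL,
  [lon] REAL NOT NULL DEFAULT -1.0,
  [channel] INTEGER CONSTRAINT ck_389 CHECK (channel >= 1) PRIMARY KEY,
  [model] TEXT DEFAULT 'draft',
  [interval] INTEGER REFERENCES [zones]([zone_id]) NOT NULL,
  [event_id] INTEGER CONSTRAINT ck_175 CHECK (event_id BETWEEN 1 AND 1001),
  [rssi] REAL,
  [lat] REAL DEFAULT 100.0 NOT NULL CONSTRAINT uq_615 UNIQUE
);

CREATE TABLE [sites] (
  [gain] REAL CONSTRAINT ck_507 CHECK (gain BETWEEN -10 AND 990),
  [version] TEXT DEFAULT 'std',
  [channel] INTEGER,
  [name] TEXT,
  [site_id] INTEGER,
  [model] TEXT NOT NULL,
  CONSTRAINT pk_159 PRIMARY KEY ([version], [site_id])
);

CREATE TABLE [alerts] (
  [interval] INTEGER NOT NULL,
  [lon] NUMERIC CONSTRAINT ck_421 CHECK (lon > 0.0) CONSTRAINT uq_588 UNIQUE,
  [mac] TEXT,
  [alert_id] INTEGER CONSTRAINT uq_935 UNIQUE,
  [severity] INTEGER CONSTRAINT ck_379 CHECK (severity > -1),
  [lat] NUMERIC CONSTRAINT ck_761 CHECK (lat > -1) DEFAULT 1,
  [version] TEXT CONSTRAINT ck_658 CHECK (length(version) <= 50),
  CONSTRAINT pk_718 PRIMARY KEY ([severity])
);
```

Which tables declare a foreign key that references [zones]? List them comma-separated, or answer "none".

events

- events.interval references zones(zone_id).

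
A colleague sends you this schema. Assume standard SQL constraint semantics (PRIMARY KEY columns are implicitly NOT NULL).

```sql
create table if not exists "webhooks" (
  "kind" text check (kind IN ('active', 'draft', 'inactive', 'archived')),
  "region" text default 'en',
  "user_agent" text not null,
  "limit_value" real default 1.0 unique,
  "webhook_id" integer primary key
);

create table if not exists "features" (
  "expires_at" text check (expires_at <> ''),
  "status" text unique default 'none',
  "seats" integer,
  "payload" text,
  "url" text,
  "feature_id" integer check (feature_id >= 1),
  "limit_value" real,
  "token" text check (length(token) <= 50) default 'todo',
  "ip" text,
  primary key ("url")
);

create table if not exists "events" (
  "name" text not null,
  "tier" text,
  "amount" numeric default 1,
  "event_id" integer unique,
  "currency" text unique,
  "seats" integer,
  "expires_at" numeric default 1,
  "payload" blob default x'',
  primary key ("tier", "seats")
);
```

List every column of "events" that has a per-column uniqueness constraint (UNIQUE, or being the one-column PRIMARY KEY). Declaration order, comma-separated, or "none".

event_id, currency

- name: no UNIQUE or single-column PK constraint.
- tier: part of a composite PRIMARY KEY — only the tuple is unique, not this column on its own.
- amount: no UNIQUE or single-column PK constraint.
- event_id: declared UNIQUE → unique.
- currency: declared UNIQUE → unique.
- seats: part of a composite PRIMARY KEY — only the tuple is unique, not this column on its own.
- expires_at: no UNIQUE or single-column PK constraint.
- payload: no UNIQUE or single-column PK constraint.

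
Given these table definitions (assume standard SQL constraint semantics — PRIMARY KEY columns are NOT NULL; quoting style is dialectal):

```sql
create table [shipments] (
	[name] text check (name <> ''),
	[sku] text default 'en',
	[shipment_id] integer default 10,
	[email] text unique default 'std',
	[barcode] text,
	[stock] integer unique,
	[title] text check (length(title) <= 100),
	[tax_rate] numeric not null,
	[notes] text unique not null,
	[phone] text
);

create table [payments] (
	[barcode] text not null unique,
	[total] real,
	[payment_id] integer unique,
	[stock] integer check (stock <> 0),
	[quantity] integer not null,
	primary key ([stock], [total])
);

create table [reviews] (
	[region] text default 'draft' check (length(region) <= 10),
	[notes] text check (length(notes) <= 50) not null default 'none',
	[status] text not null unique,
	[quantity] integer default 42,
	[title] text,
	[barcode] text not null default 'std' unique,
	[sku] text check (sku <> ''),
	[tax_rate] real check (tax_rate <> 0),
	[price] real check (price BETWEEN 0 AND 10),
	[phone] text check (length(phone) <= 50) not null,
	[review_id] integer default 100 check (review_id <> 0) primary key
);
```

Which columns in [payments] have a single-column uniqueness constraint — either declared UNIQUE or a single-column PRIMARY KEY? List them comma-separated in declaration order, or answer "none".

- barcode: declared UNIQUE → unique.
- total: part of a composite PRIMARY KEY — only the tuple is unique, not this column on its own.
- payment_id: declared UNIQUE → unique.
- stock: part of a composite PRIMARY KEY — only the tuple is unique, not this column on its own.
- quantity: no UNIQUE or single-column PK constraint.

barcode, payment_id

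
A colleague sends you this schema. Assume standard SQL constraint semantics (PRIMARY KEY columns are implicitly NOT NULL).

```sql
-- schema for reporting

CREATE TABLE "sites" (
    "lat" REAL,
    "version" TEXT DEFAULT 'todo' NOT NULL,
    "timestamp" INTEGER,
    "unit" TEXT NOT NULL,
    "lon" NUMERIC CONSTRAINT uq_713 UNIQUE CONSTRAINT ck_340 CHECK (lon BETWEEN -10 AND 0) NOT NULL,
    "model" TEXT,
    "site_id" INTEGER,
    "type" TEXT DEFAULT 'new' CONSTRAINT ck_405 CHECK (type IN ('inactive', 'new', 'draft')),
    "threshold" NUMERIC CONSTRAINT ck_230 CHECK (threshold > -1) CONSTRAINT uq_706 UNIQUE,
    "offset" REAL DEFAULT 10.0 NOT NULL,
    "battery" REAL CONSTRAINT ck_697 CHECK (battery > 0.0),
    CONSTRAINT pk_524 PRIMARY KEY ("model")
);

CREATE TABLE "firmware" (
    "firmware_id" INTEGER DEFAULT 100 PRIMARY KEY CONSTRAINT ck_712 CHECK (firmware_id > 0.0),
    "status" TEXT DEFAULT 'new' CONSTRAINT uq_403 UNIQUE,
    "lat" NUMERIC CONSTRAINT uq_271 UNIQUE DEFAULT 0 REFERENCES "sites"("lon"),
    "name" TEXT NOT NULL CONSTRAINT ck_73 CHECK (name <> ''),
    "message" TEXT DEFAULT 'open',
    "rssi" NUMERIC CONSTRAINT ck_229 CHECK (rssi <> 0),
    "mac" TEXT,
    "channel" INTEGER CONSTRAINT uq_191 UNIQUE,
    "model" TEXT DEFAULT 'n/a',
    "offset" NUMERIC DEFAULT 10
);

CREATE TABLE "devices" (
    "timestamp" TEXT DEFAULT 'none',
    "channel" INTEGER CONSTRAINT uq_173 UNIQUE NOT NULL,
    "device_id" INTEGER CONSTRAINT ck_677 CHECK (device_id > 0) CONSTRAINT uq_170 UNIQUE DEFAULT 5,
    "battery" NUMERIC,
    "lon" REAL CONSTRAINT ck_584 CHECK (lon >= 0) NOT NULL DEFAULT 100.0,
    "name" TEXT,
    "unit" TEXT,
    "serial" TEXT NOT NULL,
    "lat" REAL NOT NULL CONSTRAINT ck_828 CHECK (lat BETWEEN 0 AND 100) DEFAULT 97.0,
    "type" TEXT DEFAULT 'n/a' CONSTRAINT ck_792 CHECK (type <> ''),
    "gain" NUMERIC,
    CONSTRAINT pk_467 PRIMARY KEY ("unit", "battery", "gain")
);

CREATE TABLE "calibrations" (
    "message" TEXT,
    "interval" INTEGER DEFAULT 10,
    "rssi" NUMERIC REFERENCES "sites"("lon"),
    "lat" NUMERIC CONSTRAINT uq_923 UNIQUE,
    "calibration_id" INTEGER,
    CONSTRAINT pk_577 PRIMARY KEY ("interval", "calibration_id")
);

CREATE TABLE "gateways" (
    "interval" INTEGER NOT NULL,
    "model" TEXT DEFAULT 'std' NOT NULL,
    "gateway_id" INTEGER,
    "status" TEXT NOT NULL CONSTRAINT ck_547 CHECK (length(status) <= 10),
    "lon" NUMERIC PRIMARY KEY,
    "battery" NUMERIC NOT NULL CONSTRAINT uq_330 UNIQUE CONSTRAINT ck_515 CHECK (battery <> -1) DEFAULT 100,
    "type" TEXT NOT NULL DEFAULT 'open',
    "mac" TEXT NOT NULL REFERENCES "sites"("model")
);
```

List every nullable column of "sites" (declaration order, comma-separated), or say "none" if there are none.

- lat: no NOT NULL constraint applies → nullable.
- version: declared NOT NULL → not nullable.
- timestamp: no NOT NULL constraint applies → nullable.
- unit: declared NOT NULL → not nullable.
- lon: declared NOT NULL → not nullable.
- model: part of the PRIMARY KEY, which implies NOT NULL → not nullable.
- site_id: no NOT NULL constraint applies → nullable.
- type: CHECK does not forbid NULL (a CHECK constraint passes when its expression is NULL) → nullable.
- threshold: CHECK does not forbid NULL (a CHECK constraint passes when its expression is NULL) → nullable.
- offset: declared NOT NULL → not nullable.
- battery: CHECK does not forbid NULL (a CHECK constraint passes when its expression is NULL) → nullable.

lat, timestamp, site_id, type, threshold, battery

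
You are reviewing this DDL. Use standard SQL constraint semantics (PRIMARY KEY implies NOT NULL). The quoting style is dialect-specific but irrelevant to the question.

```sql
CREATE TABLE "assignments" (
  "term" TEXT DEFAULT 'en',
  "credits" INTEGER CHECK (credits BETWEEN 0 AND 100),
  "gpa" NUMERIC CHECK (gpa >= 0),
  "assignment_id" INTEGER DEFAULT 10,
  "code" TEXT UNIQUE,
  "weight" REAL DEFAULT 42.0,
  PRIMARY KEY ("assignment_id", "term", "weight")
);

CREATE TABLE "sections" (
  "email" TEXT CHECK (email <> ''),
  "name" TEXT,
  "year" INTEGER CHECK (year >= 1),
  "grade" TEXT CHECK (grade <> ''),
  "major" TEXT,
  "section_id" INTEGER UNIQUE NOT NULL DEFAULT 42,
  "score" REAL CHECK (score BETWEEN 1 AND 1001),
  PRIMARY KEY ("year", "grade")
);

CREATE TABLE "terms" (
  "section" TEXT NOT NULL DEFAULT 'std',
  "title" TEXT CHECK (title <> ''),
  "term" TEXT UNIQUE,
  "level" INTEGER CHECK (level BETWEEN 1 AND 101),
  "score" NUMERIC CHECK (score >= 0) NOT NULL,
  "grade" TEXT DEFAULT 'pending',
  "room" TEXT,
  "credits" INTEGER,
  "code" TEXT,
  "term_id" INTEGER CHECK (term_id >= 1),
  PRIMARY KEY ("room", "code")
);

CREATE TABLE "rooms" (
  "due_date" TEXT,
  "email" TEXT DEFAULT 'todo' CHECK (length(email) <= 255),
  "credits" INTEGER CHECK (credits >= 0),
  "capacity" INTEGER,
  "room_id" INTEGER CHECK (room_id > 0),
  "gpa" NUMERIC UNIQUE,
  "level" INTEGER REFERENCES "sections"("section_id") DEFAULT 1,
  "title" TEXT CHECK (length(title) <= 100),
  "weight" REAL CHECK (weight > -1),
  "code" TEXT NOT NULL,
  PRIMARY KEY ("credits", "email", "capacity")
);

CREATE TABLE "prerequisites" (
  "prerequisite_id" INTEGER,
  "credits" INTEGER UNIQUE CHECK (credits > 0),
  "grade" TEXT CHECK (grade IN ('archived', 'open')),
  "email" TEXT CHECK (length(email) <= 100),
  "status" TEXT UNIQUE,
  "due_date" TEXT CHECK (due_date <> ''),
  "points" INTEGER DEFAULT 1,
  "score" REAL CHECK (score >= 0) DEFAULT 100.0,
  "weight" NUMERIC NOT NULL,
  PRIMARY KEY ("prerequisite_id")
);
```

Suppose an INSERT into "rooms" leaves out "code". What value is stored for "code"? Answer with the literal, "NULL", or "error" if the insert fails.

code has no DEFAULT clause.
Omitting it would insert NULL, but it is declared NOT NULL, so the INSERT fails.

error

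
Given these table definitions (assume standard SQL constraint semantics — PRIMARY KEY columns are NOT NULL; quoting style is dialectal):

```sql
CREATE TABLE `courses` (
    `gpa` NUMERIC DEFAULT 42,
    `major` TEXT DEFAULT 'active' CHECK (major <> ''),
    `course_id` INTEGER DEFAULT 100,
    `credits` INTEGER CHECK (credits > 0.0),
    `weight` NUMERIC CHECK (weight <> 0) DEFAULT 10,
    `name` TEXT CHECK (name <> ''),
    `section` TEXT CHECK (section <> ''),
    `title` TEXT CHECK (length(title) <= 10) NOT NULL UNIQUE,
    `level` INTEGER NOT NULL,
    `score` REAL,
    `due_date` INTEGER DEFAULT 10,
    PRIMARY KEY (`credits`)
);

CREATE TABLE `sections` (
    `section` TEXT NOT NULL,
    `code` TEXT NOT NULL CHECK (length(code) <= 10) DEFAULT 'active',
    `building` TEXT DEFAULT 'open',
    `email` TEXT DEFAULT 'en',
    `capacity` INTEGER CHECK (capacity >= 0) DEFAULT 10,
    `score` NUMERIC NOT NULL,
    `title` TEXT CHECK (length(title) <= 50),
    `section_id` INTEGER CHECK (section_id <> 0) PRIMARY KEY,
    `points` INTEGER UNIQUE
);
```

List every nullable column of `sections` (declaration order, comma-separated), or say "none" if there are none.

building, email, capacity, title, points

- section: declared NOT NULL → not nullable.
- code: declared NOT NULL → not nullable.
- building: DEFAULT only fills an omitted column; an explicit NULL is still allowed → nullable.
- email: DEFAULT only fills an omitted column; an explicit NULL is still allowed → nullable.
- capacity: CHECK does not forbid NULL (a CHECK constraint passes when its expression is NULL) → nullable.
- score: declared NOT NULL → not nullable.
- title: CHECK does not forbid NULL (a CHECK constraint passes when its expression is NULL) → nullable.
- section_id: part of the PRIMARY KEY, which implies NOT NULL → not nullable.
- points: UNIQUE does not imply NOT NULL → nullable.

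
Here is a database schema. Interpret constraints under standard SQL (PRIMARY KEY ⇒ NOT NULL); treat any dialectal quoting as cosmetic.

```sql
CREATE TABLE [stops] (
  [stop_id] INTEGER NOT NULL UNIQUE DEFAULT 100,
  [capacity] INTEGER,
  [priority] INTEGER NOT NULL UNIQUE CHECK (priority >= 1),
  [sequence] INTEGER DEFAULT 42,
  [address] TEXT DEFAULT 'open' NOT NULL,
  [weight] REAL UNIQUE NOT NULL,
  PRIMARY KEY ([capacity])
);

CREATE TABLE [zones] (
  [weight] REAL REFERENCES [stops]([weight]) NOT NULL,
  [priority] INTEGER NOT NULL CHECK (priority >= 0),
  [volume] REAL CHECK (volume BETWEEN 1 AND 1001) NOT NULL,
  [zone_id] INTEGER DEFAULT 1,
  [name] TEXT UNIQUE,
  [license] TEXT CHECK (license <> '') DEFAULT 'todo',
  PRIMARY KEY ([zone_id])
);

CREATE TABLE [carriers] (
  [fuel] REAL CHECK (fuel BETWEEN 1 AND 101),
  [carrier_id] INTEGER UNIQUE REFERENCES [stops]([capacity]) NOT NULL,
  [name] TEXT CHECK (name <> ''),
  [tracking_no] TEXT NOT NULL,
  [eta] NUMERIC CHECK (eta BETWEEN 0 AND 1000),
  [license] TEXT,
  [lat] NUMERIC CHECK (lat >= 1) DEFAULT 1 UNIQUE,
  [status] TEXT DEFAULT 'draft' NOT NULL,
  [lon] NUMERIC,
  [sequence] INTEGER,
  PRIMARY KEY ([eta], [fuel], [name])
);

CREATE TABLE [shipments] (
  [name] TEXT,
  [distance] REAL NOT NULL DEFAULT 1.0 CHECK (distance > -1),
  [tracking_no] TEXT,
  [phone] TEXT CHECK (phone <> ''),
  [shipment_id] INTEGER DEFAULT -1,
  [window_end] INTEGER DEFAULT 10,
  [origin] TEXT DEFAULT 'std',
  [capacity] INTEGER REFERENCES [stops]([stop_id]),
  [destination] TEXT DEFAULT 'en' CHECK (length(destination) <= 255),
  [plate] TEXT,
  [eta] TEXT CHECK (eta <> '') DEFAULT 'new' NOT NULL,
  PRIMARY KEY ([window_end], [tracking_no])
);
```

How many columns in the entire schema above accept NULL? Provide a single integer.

stops: 1 nullable (sequence — PK (capacity) and explicit NOT NULL columns excluded).
zones: 2 nullable (name, license — PK (zone_id) and explicit NOT NULL columns excluded).
carriers: 4 nullable (license, lat, lon, sequence — PK (eta, fuel, name) and explicit NOT NULL columns excluded).
shipments: 7 nullable (name, phone, shipment_id, origin, capacity, destination, plate — PK (window_end, tracking_no) and explicit NOT NULL columns excluded).
Total: 1 + 2 + 4 + 7 = 14.

14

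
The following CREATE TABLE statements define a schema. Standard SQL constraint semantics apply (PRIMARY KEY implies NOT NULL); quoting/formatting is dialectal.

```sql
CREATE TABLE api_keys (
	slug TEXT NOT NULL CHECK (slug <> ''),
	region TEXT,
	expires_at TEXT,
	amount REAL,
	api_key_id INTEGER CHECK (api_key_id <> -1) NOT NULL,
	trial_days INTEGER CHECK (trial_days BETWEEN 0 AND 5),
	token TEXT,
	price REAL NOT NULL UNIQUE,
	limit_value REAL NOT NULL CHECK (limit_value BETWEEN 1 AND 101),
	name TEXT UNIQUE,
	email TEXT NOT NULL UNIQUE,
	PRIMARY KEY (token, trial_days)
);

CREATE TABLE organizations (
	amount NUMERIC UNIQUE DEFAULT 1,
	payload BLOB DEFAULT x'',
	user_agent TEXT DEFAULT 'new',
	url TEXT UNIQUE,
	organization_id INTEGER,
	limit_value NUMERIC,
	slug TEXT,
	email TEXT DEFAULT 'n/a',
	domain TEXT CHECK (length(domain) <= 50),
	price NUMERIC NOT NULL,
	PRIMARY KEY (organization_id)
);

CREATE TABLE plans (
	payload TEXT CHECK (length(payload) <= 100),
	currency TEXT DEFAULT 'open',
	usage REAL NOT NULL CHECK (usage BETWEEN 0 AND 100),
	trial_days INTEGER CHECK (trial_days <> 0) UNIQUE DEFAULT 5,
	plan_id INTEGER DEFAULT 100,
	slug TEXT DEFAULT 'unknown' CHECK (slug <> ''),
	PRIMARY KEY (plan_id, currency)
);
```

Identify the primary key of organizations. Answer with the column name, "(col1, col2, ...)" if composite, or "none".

organization_id is declared PRIMARY KEY as a table-level PRIMARY KEY clause.

organization_id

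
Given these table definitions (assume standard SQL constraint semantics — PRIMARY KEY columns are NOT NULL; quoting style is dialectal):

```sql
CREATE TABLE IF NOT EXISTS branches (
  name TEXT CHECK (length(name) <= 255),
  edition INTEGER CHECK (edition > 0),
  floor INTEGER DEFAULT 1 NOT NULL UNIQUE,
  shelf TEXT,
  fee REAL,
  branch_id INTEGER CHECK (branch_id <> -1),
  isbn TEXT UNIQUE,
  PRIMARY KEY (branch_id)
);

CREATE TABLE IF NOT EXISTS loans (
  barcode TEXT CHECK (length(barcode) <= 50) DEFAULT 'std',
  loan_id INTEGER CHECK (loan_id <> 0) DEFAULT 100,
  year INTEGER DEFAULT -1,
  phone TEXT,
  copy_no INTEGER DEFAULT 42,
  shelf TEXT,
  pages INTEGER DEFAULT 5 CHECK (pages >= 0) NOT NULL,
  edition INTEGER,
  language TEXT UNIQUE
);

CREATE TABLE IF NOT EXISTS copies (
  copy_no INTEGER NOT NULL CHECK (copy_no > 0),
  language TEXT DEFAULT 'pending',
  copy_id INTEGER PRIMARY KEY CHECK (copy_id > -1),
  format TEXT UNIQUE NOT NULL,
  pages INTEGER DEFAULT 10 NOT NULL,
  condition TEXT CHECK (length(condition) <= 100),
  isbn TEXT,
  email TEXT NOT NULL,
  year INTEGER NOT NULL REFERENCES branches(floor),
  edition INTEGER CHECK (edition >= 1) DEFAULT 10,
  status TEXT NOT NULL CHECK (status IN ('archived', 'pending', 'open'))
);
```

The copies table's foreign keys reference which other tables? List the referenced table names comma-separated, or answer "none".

branches

- year REFERENCES branches(floor).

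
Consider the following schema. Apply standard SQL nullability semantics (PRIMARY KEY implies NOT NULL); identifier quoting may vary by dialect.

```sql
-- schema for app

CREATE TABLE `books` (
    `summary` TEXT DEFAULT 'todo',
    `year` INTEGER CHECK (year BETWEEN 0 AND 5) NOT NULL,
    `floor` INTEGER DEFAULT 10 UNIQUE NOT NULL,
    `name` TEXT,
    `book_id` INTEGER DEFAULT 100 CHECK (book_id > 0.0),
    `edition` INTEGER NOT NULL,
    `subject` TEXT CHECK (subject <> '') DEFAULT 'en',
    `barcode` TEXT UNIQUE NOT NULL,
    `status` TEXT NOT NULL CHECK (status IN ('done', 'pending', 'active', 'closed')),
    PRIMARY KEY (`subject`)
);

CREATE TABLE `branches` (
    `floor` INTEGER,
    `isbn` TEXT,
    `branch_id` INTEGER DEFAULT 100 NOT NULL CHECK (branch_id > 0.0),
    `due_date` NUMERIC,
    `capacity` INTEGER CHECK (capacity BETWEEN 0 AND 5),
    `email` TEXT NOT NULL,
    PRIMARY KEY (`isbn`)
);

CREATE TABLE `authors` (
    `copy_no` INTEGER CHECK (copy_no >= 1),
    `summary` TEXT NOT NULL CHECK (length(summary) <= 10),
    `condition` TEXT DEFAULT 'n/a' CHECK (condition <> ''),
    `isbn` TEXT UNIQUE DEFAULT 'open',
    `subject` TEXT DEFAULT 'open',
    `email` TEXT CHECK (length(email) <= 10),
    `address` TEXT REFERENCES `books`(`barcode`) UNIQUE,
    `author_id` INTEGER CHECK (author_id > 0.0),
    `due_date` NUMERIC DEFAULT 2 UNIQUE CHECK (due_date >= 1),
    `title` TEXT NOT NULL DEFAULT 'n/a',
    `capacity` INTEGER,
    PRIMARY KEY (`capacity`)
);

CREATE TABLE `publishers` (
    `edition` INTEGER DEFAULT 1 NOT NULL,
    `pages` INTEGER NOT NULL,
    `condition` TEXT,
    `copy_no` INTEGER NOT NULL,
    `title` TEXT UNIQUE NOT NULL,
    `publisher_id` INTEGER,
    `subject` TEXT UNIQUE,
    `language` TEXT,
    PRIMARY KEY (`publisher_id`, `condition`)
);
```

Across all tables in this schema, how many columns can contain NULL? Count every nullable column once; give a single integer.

16

books: 3 nullable (summary, name, book_id — PK (subject) and explicit NOT NULL columns excluded).
branches: 3 nullable (floor, due_date, capacity — PK (isbn) and explicit NOT NULL columns excluded).
authors: 8 nullable (copy_no, condition, isbn, subject, email, address, author_id, due_date — PK (capacity) and explicit NOT NULL columns excluded).
publishers: 2 nullable (subject, language — PK (publisher_id, condition) and explicit NOT NULL columns excluded).
Total: 3 + 3 + 8 + 2 = 16.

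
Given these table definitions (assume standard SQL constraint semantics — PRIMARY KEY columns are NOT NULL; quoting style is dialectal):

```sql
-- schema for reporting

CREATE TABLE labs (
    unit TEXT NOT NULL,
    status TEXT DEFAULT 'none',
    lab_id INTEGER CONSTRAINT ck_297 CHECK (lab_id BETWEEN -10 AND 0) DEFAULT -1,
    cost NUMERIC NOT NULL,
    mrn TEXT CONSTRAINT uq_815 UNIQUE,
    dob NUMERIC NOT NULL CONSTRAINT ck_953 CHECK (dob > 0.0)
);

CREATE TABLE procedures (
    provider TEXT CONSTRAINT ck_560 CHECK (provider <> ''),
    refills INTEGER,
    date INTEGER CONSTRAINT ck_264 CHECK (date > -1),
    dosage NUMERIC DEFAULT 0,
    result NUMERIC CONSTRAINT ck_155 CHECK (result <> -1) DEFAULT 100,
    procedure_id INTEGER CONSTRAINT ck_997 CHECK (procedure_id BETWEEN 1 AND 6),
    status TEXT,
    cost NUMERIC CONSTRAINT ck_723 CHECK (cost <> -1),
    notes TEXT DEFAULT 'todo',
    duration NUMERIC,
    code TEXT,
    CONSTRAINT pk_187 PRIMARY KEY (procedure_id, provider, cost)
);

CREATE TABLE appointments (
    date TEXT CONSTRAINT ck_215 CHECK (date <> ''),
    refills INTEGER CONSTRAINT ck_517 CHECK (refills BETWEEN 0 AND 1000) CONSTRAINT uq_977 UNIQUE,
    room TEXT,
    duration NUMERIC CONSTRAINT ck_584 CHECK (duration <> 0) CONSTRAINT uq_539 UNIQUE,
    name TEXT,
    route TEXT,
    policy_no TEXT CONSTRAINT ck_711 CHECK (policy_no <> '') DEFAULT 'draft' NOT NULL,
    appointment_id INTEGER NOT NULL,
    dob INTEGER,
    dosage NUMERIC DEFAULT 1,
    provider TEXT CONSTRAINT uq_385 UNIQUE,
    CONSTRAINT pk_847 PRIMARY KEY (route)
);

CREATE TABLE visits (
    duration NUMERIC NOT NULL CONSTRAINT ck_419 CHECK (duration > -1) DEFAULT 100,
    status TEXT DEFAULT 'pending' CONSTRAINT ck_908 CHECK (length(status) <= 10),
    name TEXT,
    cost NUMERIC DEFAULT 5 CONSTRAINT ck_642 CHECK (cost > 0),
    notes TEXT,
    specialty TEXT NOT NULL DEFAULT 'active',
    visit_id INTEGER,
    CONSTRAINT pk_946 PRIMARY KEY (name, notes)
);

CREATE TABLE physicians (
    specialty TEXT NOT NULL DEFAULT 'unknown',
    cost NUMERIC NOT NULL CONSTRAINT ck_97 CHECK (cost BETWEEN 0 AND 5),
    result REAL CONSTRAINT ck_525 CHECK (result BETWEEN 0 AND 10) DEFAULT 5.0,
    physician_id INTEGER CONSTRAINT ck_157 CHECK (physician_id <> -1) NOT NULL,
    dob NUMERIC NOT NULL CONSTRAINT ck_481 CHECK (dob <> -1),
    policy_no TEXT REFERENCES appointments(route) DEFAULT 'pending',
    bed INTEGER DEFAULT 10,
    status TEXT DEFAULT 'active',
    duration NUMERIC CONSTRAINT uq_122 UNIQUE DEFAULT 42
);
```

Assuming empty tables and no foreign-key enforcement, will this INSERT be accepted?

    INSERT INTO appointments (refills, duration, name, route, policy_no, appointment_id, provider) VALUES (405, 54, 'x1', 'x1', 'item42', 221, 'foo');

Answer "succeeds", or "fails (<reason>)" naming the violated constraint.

NOT NULL columns: appointment_id is supplied; policy_no is supplied; route is supplied.
CHECK constraints: 405 satisfies (refills BETWEEN 0 AND 1000); 54 satisfies (duration <> 0); 'item42' satisfies (policy_no <> '').
No constraint is violated.

succeeds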